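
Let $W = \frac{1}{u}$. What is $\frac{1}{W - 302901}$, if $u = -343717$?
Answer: $- \frac{343717}{104112223018} \approx -3.3014 \cdot 10^{-6}$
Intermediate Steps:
$W = - \frac{1}{343717}$ ($W = \frac{1}{-343717} = - \frac{1}{343717} \approx -2.9094 \cdot 10^{-6}$)
$\frac{1}{W - 302901} = \frac{1}{- \frac{1}{343717} - 302901} = \frac{1}{- \frac{104112223018}{343717}} = - \frac{343717}{104112223018}$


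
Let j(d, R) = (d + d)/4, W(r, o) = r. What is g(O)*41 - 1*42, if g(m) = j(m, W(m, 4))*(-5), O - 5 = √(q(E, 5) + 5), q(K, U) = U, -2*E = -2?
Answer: -1109/2 - 205*√10/2 ≈ -878.63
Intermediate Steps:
E = 1 (E = -½*(-2) = 1)
j(d, R) = d/2 (j(d, R) = (2*d)*(¼) = d/2)
O = 5 + √10 (O = 5 + √(5 + 5) = 5 + √10 ≈ 8.1623)
g(m) = -5*m/2 (g(m) = (m/2)*(-5) = -5*m/2)
g(O)*41 - 1*42 = -5*(5 + √10)/2*41 - 1*42 = (-25/2 - 5*√10/2)*41 - 42 = (-1025/2 - 205*√10/2) - 42 = -1109/2 - 205*√10/2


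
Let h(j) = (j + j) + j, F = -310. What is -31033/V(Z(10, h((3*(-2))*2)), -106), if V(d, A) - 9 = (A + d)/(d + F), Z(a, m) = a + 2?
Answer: -4623917/1388 ≈ -3331.4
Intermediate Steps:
h(j) = 3*j (h(j) = 2*j + j = 3*j)
Z(a, m) = 2 + a
V(d, A) = 9 + (A + d)/(-310 + d) (V(d, A) = 9 + (A + d)/(d - 310) = 9 + (A + d)/(-310 + d))
-31033/V(Z(10, h((3*(-2))*2)), -106) = -31033*(-310 + (2 + 10))/(-2790 - 106 + 10*(2 + 10)) = -31033*(-310 + 12)/(-2790 - 106 + 10*12) = -31033*(-298/(-2790 - 106 + 120)) = -31033/((-1/298*(-2776))) = -31033/1388/149 = -31033*149/1388 = -4623917/1388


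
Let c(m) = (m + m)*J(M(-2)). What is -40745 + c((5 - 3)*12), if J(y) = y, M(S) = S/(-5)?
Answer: -203629/5 ≈ -40726.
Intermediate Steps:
M(S) = -S/5 (M(S) = S*(-⅕) = -S/5)
c(m) = 4*m/5 (c(m) = (m + m)*(-⅕*(-2)) = (2*m)*(⅖) = 4*m/5)
-40745 + c((5 - 3)*12) = -40745 + 4*((5 - 3)*12)/5 = -40745 + 4*(2*12)/5 = -40745 + (⅘)*24 = -40745 + 96/5 = -203629/5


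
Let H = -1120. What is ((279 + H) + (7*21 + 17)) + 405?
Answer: -272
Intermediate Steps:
((279 + H) + (7*21 + 17)) + 405 = ((279 - 1120) + (7*21 + 17)) + 405 = (-841 + (147 + 17)) + 405 = (-841 + 164) + 405 = -677 + 405 = -272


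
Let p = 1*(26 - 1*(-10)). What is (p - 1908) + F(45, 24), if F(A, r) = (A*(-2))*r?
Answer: -4032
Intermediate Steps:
F(A, r) = -2*A*r (F(A, r) = (-2*A)*r = -2*A*r)
p = 36 (p = 1*(26 + 10) = 1*36 = 36)
(p - 1908) + F(45, 24) = (36 - 1908) - 2*45*24 = -1872 - 2160 = -4032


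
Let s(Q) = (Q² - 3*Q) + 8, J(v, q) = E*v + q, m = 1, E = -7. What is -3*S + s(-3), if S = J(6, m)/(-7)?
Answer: 59/7 ≈ 8.4286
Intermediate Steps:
J(v, q) = q - 7*v (J(v, q) = -7*v + q = q - 7*v)
s(Q) = 8 + Q² - 3*Q
S = 41/7 (S = (1 - 7*6)/(-7) = (1 - 42)*(-⅐) = -41*(-⅐) = 41/7 ≈ 5.8571)
-3*S + s(-3) = -3*41/7 + (8 + (-3)² - 3*(-3)) = -123/7 + (8 + 9 + 9) = -123/7 + 26 = 59/7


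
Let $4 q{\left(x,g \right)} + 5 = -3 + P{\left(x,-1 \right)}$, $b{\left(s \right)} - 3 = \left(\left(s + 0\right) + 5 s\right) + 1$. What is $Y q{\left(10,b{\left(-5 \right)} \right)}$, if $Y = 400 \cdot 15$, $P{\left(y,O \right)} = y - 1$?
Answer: $1500$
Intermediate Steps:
$P{\left(y,O \right)} = -1 + y$
$Y = 6000$
$b{\left(s \right)} = 4 + 6 s$ ($b{\left(s \right)} = 3 + \left(\left(\left(s + 0\right) + 5 s\right) + 1\right) = 3 + \left(\left(s + 5 s\right) + 1\right) = 3 + \left(6 s + 1\right) = 3 + \left(1 + 6 s\right) = 4 + 6 s$)
$q{\left(x,g \right)} = - \frac{9}{4} + \frac{x}{4}$ ($q{\left(x,g \right)} = - \frac{5}{4} + \frac{-3 + \left(-1 + x\right)}{4} = - \frac{5}{4} + \frac{-4 + x}{4} = - \frac{5}{4} + \left(-1 + \frac{x}{4}\right) = - \frac{9}{4} + \frac{x}{4}$)
$Y q{\left(10,b{\left(-5 \right)} \right)} = 6000 \left(- \frac{9}{4} + \frac{1}{4} \cdot 10\right) = 6000 \left(- \frac{9}{4} + \frac{5}{2}\right) = 6000 \cdot \frac{1}{4} = 1500$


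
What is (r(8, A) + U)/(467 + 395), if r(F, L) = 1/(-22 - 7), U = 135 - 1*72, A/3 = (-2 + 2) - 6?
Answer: 913/12499 ≈ 0.073046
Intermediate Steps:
A = -18 (A = 3*((-2 + 2) - 6) = 3*(0 - 6) = 3*(-6) = -18)
U = 63 (U = 135 - 72 = 63)
r(F, L) = -1/29 (r(F, L) = 1/(-29) = -1/29)
(r(8, A) + U)/(467 + 395) = (-1/29 + 63)/(467 + 395) = (1826/29)/862 = (1826/29)*(1/862) = 913/12499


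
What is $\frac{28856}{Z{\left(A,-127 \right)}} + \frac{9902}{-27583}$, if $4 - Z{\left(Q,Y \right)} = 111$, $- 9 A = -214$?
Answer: $- \frac{796994562}{2951381} \approx -270.04$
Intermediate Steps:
$A = \frac{214}{9}$ ($A = \left(- \frac{1}{9}\right) \left(-214\right) = \frac{214}{9} \approx 23.778$)
$Z{\left(Q,Y \right)} = -107$ ($Z{\left(Q,Y \right)} = 4 - 111 = -107$)
$\frac{28856}{Z{\left(A,-127 \right)}} + \frac{9902}{-27583} = \frac{28856}{-107} + \frac{9902}{-27583} = 28856 \left(- \frac{1}{107}\right) + 9902 \left(- \frac{1}{27583}\right) = - \frac{28856}{107} - \frac{9902}{27583} = - \frac{796994562}{2951381}$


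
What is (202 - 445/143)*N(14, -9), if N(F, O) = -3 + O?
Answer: -341292/143 ≈ -2386.7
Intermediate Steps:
(202 - 445/143)*N(14, -9) = (202 - 445/143)*(-3 - 9) = (202 - 445*1/143)*(-12) = (202 - 445/143)*(-12) = (28441/143)*(-12) = -341292/143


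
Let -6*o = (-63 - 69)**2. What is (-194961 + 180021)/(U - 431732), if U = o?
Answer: 3735/108659 ≈ 0.034374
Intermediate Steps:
o = -2904 (o = -(-63 - 69)**2/6 = -1/6*(-132)**2 = -1/6*17424 = -2904)
U = -2904
(-194961 + 180021)/(U - 431732) = (-194961 + 180021)/(-2904 - 431732) = -14940/(-434636) = -14940*(-1/434636) = 3735/108659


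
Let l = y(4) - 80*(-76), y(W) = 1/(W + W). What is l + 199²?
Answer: 365449/8 ≈ 45681.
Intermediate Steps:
y(W) = 1/(2*W)
l = 48641/8 (l = (½)/4 - 80*(-76) = (½)*(¼) + 6080 = ⅛ + 6080 = 48641/8 ≈ 6080.1)
l + 199² = 48641/8 + 199² = 48641/8 + 39601 = 365449/8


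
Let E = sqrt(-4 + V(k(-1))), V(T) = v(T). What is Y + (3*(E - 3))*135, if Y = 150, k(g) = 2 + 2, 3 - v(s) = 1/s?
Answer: -1065 + 405*I*sqrt(5)/2 ≈ -1065.0 + 452.8*I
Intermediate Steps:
v(s) = 3 - 1/s
k(g) = 4
V(T) = 3 - 1/T
E = I*sqrt(5)/2 (E = sqrt(-4 + (3 - 1/4)) = sqrt(-4 + 11/4) = sqrt(-5/4) = I*sqrt(5)/2 ≈ 1.118*I)
Y + (3*(E - 3))*135 = 150 + (3*(I*sqrt(5)/2 - 3))*135 = 150 + (3*(-3 + I*sqrt(5)/2))*135 = 150 + (-9 + 3*I*sqrt(5)/2)*135 = 150 + (-1215 + 405*I*sqrt(5)/2) = -1065 + 405*I*sqrt(5)/2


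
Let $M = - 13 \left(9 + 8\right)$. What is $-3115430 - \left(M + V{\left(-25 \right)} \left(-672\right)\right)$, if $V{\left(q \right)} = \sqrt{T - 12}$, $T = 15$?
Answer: $-3115209 + 672 \sqrt{3} \approx -3.114 \cdot 10^{6}$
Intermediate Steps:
$M = -221$ ($M = \left(-13\right) 17 = -221$)
$V{\left(q \right)} = \sqrt{3}$ ($V{\left(q \right)} = \sqrt{15 - 12} = \sqrt{3}$)
$-3115430 - \left(M + V{\left(-25 \right)} \left(-672\right)\right) = -3115430 - \left(-221 + \sqrt{3} \left(-672\right)\right) = -3115430 - \left(-221 - 672 \sqrt{3}\right) = -3115430 + \left(221 + 672 \sqrt{3}\right) = -3115209 + 672 \sqrt{3}$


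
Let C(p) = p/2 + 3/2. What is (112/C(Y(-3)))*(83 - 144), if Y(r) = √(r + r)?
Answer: -13664/5 + 13664*I*√6/15 ≈ -2732.8 + 2231.3*I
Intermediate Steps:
Y(r) = √2*√r (Y(r) = √(2*r) = √2*√r)
C(p) = 3/2 + p/2 (C(p) = p*(½) + 3*(½) = p/2 + 3/2 = 3/2 + p/2)
(112/C(Y(-3)))*(83 - 144) = (112/(3/2 + (√2*√(-3))/2))*(83 - 144) = (112/(3/2 + (√2*(I*√3))/2))*(-61) = (112/(3/2 + (I*√6)/2))*(-61) = (112/(3/2 + I*√6/2))*(-61) = -6832/(3/2 + I*√6/2)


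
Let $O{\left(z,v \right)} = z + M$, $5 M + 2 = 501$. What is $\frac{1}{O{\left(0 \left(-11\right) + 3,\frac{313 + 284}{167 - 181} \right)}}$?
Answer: $\frac{5}{514} \approx 0.0097276$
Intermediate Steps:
$M = \frac{499}{5}$ ($M = - \frac{2}{5} + \frac{1}{5} \cdot 501 = - \frac{2}{5} + \frac{501}{5} = \frac{499}{5} \approx 99.8$)
$O{\left(z,v \right)} = \frac{499}{5} + z$ ($O{\left(z,v \right)} = z + \frac{499}{5} = \frac{499}{5} + z$)
$\frac{1}{O{\left(0 \left(-11\right) + 3,\frac{313 + 284}{167 - 181} \right)}} = \frac{1}{\frac{499}{5} + \left(0 \left(-11\right) + 3\right)} = \frac{1}{\frac{499}{5} + \left(0 + 3\right)} = \frac{1}{\frac{499}{5} + 3} = \frac{1}{\frac{514}{5}} = \frac{5}{514}$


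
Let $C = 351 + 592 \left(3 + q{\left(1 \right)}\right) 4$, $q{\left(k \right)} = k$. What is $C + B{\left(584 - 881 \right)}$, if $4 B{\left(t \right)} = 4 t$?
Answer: $9526$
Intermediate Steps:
$B{\left(t \right)} = t$ ($B{\left(t \right)} = \frac{4 t}{4} = t$)
$C = 9823$ ($C = 351 + 592 \left(3 + 1\right) 4 = 351 + 592 \cdot 4 \cdot 4 = 351 + 592 \cdot 16 = 351 + 9472 = 9823$)
$C + B{\left(584 - 881 \right)} = 9823 + \left(584 - 881\right) = 9823 - 297 = 9526$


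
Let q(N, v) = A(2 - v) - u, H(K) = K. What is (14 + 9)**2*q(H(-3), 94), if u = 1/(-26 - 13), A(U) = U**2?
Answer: 174621313/39 ≈ 4.4775e+6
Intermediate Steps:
u = -1/39 (u = 1/(-39) = -1/39 ≈ -0.025641)
q(N, v) = 1/39 + (2 - v)**2 (q(N, v) = (2 - v)**2 - 1*(-1/39) = (2 - v)**2 + 1/39 = 1/39 + (2 - v)**2)
(14 + 9)**2*q(H(-3), 94) = (14 + 9)**2*(1/39 + (-2 + 94)**2) = 23**2*(1/39 + 92**2) = 529*(1/39 + 8464) = 529*(330097/39) = 174621313/39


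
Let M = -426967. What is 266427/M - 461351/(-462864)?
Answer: 73662185489/197627653488 ≈ 0.37273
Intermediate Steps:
266427/M - 461351/(-462864) = 266427/(-426967) - 461351/(-462864) = 266427*(-1/426967) - 461351*(-1/462864) = -266427/426967 + 461351/462864 = 73662185489/197627653488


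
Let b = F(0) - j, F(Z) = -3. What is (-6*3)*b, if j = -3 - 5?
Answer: -90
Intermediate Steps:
j = -8
b = 5 (b = -3 - 1*(-8) = -3 + 8 = 5)
(-6*3)*b = -6*3*5 = -18*5 = -90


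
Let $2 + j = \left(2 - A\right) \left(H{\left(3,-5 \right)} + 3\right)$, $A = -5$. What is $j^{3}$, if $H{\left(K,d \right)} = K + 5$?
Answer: $421875$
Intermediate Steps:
$H{\left(K,d \right)} = 5 + K$
$j = 75$ ($j = -2 + \left(2 - -5\right) \left(\left(5 + 3\right) + 3\right) = -2 + \left(2 + 5\right) \left(8 + 3\right) = -2 + 7 \cdot 11 = -2 + 77 = 75$)
$j^{3} = 75^{3} = 421875$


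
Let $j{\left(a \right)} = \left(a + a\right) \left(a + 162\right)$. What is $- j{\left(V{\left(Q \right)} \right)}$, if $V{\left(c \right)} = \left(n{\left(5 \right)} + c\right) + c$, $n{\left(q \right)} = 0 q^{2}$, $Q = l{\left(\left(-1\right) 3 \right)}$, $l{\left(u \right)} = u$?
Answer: $1872$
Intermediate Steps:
$Q = -3$ ($Q = \left(-1\right) 3 = -3$)
$n{\left(q \right)} = 0$
$V{\left(c \right)} = 2 c$ ($V{\left(c \right)} = \left(0 + c\right) + c = c + c = 2 c$)
$j{\left(a \right)} = 2 a \left(162 + a\right)$
$- j{\left(V{\left(Q \right)} \right)} = - 2 \cdot 2 \left(-3\right) \left(162 + 2 \left(-3\right)\right) = - 2 \left(-6\right) \left(162 - 6\right) = - 2 \left(-6\right) 156 = \left(-1\right) \left(-1872\right) = 1872$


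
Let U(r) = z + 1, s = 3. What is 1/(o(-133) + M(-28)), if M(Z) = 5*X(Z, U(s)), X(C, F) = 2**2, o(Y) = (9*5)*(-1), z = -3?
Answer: -1/25 ≈ -0.040000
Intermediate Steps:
U(r) = -2 (U(r) = -3 + 1 = -2)
o(Y) = -45 (o(Y) = 45*(-1) = -45)
X(C, F) = 4
M(Z) = 20 (M(Z) = 5*4 = 20)
1/(o(-133) + M(-28)) = 1/(-45 + 20) = 1/(-25) = -1/25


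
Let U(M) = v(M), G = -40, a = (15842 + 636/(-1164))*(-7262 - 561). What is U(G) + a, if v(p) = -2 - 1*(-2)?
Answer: -12020986083/97 ≈ -1.2393e+8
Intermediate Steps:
a = -12020986083/97 (a = (15842 + 636*(-1/1164))*(-7823) = (15842 - 53/97)*(-7823) = (1536621/97)*(-7823) = -12020986083/97 ≈ -1.2393e+8)
v(p) = 0 (v(p) = -2 + 2 = 0)
U(M) = 0
U(G) + a = 0 - 12020986083/97 = -12020986083/97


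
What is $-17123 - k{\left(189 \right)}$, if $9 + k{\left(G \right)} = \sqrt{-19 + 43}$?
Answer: $-17114 - 2 \sqrt{6} \approx -17119.0$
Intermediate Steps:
$k{\left(G \right)} = -9 + 2 \sqrt{6}$ ($k{\left(G \right)} = -9 + \sqrt{-19 + 43} = -9 + \sqrt{24} = -9 + 2 \sqrt{6}$)
$-17123 - k{\left(189 \right)} = -17123 - \left(-9 + 2 \sqrt{6}\right) = -17123 + \left(9 - 2 \sqrt{6}\right) = -17114 - 2 \sqrt{6}$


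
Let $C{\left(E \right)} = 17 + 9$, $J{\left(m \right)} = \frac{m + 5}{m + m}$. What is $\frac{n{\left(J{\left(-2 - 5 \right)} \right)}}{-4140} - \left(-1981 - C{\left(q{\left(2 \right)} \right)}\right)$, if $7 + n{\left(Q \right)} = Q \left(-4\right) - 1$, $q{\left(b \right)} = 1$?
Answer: $\frac{969382}{483} \approx 2007.0$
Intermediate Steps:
$J{\left(m \right)} = \frac{5 + m}{2 m}$
$n{\left(Q \right)} = -8 - 4 Q$ ($n{\left(Q \right)} = -7 + \left(Q \left(-4\right) - 1\right) = -7 - \left(1 + 4 Q\right) = -8 - 4 Q$)
$C{\left(E \right)} = 26$
$\frac{n{\left(J{\left(-2 - 5 \right)} \right)}}{-4140} - \left(-1981 - C{\left(q{\left(2 \right)} \right)}\right) = \frac{-8 - 4 \frac{5 - 7}{2 \left(-2 - 5\right)}}{-4140} - \left(-1981 - 26\right) = \left(-8 - 4 \frac{5 - 7}{2 \left(-7\right)}\right) \left(- \frac{1}{4140}\right) - \left(-1981 - 26\right) = \left(-8 - 4 \cdot \frac{1}{2} \left(- \frac{1}{7}\right) \left(-2\right)\right) \left(- \frac{1}{4140}\right) - -2007 = \left(-8 - \frac{4}{7}\right) \left(- \frac{1}{4140}\right) + 2007 = \left(- \frac{60}{7}\right) \left(- \frac{1}{4140}\right) + 2007 = \frac{1}{483} + 2007 = \frac{969382}{483}$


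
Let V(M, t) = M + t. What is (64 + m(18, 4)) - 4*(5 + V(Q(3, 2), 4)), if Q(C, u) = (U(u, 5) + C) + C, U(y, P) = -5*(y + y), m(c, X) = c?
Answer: 102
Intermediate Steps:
U(y, P) = -10*y
Q(C, u) = -10*u + 2*C (Q(C, u) = (-10*u + C) + C = (C - 10*u) + C = -10*u + 2*C)
(64 + m(18, 4)) - 4*(5 + V(Q(3, 2), 4)) = (64 + 18) - 4*(5 + ((-10*2 + 2*3) + 4)) = 82 - 4*(5 + ((-20 + 6) + 4)) = 82 - 4*(5 + (-14 + 4)) = 82 - 4*(5 - 10) = 82 - 4*(-5) = 82 + 20 = 102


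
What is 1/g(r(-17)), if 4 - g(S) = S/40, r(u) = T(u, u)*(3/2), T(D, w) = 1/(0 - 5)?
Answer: 400/1603 ≈ 0.24953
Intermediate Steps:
T(D, w) = -⅕ (T(D, w) = 1/(-5) = -⅕)
r(u) = -3/10 (r(u) = -3/(5*2) = -⅕*3/2 = -3/10)
g(S) = 4 - S/40
1/g(r(-17)) = 1/(4 - 1/40*(-3/10)) = 1/(4 + 3/400) = 1/(1603/400) = 400/1603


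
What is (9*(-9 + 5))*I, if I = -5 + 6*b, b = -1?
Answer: 396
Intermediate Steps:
I = -11 (I = -5 + 6*(-1) = -5 - 6 = -11)
(9*(-9 + 5))*I = (9*(-9 + 5))*(-11) = (9*(-4))*(-11) = -36*(-11) = 396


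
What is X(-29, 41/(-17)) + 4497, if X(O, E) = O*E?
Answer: 77638/17 ≈ 4566.9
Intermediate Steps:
X(O, E) = E*O
X(-29, 41/(-17)) + 4497 = (41/(-17))*(-29) + 4497 = (41*(-1/17))*(-29) + 4497 = -41/17*(-29) + 4497 = 1189/17 + 4497 = 77638/17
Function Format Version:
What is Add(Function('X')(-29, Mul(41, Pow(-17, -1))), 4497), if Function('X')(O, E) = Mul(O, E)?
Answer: Rational(77638, 17) ≈ 4566.9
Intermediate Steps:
Function('X')(O, E) = Mul(E, O)
Add(Function('X')(-29, Mul(41, Pow(-17, -1))), 4497) = Add(Mul(Mul(41, Pow(-17, -1)), -29), 4497) = Add(Mul(Mul(41, Rational(-1, 17)), -29), 4497) = Add(Mul(Rational(-41, 17), -29), 4497) = Add(Rational(1189, 17), 4497) = Rational(77638, 17)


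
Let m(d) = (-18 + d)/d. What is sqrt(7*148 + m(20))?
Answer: sqrt(103610)/10 ≈ 32.188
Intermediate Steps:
m(d) = (-18 + d)/d
sqrt(7*148 + m(20)) = sqrt(7*148 + (-18 + 20)/20) = sqrt(1036 + (1/20)*2) = sqrt(1036 + 1/10) = sqrt(10361/10) = sqrt(103610)/10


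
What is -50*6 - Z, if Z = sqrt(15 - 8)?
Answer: -300 - sqrt(7) ≈ -302.65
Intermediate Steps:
Z = sqrt(7) ≈ 2.6458
-50*6 - Z = -50*6 - sqrt(7) = -300 - sqrt(7)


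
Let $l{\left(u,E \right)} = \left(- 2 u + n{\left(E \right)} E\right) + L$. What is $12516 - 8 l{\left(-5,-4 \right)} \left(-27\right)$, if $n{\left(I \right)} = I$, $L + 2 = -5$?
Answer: $16620$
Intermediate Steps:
$L = -7$ ($L = -2 - 5 = -7$)
$l{\left(u,E \right)} = -7 + E^{2} - 2 u$ ($l{\left(u,E \right)} = \left(- 2 u + E E\right) - 7 = \left(- 2 u + E^{2}\right) - 7 = \left(E^{2} - 2 u\right) - 7 = -7 + E^{2} - 2 u$)
$12516 - 8 l{\left(-5,-4 \right)} \left(-27\right) = 12516 - 8 \left(-7 + \left(-4\right)^{2} - -10\right) \left(-27\right) = 12516 - 8 \left(-7 + 16 + 10\right) \left(-27\right) = 12516 - 8 \cdot 19 \left(-27\right) = 12516 - 152 \left(-27\right) = 12516 - -4104 = 12516 + 4104 = 16620$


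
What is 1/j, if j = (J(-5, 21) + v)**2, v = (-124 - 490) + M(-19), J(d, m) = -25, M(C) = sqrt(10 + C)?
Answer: 11342/4631483025 + 71*I/3087655350 ≈ 2.4489e-6 + 2.2995e-8*I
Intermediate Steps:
v = -614 + 3*I (v = (-124 - 490) + sqrt(10 - 19) = -614 + sqrt(-9) = -614 + 3*I ≈ -614.0 + 3.0*I)
j = (-639 + 3*I)**2 (j = (-25 + (-614 + 3*I))**2 = (-639 + 3*I)**2 ≈ 4.0831e+5 - 3834.0*I)
1/j = 1/(408312 - 3834*I) = (408312 + 3834*I)/166733388900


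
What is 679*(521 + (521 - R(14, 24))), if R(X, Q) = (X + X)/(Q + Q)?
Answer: 8485463/12 ≈ 7.0712e+5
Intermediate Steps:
R(X, Q) = X/Q (R(X, Q) = (2*X)/((2*Q)) = (2*X)*(1/(2*Q)) = X/Q)
679*(521 + (521 - R(14, 24))) = 679*(521 + (521 - 14/24)) = 679*(521 + (521 - 1*7/12)) = 679*(521 + (521 - 7/12)) = 679*(521 + 6245/12) = 679*(12497/12) = 8485463/12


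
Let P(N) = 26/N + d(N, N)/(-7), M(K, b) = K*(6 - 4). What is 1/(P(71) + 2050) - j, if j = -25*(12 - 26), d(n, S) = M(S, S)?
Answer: -353132003/1008950 ≈ -350.00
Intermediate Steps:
M(K, b) = 2*K (M(K, b) = K*2 = 2*K)
d(n, S) = 2*S
P(N) = 26/N - 2*N/7 (P(N) = 26/N + (2*N)/(-7) = 26/N + (2*N)*(-⅐) = 26/N - 2*N/7)
j = 350 (j = -25*(-14) = 350)
1/(P(71) + 2050) - j = 1/((26/71 - 2/7*71) + 2050) - 1*350 = 1/((26*(1/71) - 142/7) + 2050) - 350 = 1/((26/71 - 142/7) + 2050) - 350 = 1/(-9900/497 + 2050) - 350 = 1/(1008950/497) - 350 = 497/1008950 - 350 = -353132003/1008950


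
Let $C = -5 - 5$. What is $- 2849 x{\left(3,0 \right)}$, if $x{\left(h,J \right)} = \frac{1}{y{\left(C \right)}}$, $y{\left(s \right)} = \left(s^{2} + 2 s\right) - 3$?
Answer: $-37$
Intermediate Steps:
$C = -10$ ($C = -5 - 5 = -10$)
$y{\left(s \right)} = -3 + s^{2} + 2 s$
$x{\left(h,J \right)} = \frac{1}{77}$ ($x{\left(h,J \right)} = \frac{1}{-3 + \left(-10\right)^{2} + 2 \left(-10\right)} = \frac{1}{-3 + 100 - 20} = \frac{1}{77}$)
$- 2849 x{\left(3,0 \right)} = \left(-2849\right) \frac{1}{77} = -37$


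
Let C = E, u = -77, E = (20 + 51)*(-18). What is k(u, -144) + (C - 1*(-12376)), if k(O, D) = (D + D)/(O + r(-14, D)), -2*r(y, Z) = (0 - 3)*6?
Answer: 188738/17 ≈ 11102.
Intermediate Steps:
E = -1278 (E = 71*(-18) = -1278)
r(y, Z) = 9 (r(y, Z) = -(0 - 3)*6/2 = -(-3)*6/2 = -½*(-18) = 9)
C = -1278
k(O, D) = 2*D/(9 + O) (k(O, D) = (D + D)/(O + 9) = (2*D)/(9 + O) = 2*D/(9 + O))
k(u, -144) + (C - 1*(-12376)) = 2*(-144)/(9 - 77) + (-1278 - 1*(-12376)) = 2*(-144)/(-68) + (-1278 + 12376) = 2*(-144)*(-1/68) + 11098 = 72/17 + 11098 = 188738/17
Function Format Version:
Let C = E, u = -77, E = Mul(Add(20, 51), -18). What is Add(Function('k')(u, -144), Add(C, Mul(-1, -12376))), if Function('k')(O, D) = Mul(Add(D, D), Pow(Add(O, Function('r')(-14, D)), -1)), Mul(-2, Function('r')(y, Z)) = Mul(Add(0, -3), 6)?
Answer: Rational(188738, 17) ≈ 11102.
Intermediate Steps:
E = -1278 (E = Mul(71, -18) = -1278)
Function('r')(y, Z) = 9 (Function('r')(y, Z) = Mul(Rational(-1, 2), Mul(Add(0, -3), 6)) = Mul(Rational(-1, 2), Mul(-3, 6)) = Mul(Rational(-1, 2), -18) = 9)
C = -1278
Function('k')(O, D) = Mul(2, D, Pow(Add(9, O), -1)) (Function('k')(O, D) = Mul(Add(D, D), Pow(Add(O, 9), -1)) = Mul(Mul(2, D), Pow(Add(9, O), -1)) = Mul(2, D, Pow(Add(9, O), -1)))
Add(Function('k')(u, -144), Add(C, Mul(-1, -12376))) = Add(Mul(2, -144, Pow(Add(9, -77), -1)), Add(-1278, Mul(-1, -12376))) = Add(Mul(2, -144, Pow(-68, -1)), Add(-1278, 12376)) = Add(Mul(2, -144, Rational(-1, 68)), 11098) = Add(Rational(72, 17), 11098) = Rational(188738, 17)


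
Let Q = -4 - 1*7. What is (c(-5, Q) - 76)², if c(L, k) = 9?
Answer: 4489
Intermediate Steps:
Q = -11 (Q = -4 - 7 = -11)
(c(-5, Q) - 76)² = (9 - 76)² = (-67)² = 4489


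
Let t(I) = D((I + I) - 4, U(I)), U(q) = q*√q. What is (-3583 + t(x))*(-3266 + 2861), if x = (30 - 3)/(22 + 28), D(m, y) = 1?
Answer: 1450710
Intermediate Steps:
U(q) = q^(3/2)
x = 27/50 ≈ 0.54000
t(I) = 1
(-3583 + t(x))*(-3266 + 2861) = (-3583 + 1)*(-3266 + 2861) = -3582*(-405) = 1450710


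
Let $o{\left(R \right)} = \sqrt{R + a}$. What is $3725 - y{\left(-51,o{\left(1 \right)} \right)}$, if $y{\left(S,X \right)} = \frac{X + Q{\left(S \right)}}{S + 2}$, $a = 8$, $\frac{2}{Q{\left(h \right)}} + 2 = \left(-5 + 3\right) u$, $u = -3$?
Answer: $\frac{52151}{14} \approx 3725.1$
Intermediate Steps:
$Q{\left(h \right)} = \frac{1}{2}$ ($Q{\left(h \right)} = \frac{2}{-2 + \left(-5 + 3\right) \left(-3\right)} = \frac{2}{-2 - -6} = \frac{2}{-2 + 6} = \frac{2}{4} = 2 \cdot \frac{1}{4} = \frac{1}{2}$)
$o{\left(R \right)} = \sqrt{8 + R}$ ($o{\left(R \right)} = \sqrt{R + 8} = \sqrt{8 + R}$)
$y{\left(S,X \right)} = \frac{\frac{1}{2} + X}{2 + S}$ ($y{\left(S,X \right)} = \frac{X + \frac{1}{2}}{S + 2} = \frac{\frac{1}{2} + X}{2 + S}$)
$3725 - y{\left(-51,o{\left(1 \right)} \right)} = 3725 - \frac{\frac{1}{2} + \sqrt{8 + 1}}{2 - 51} = 3725 - \frac{\frac{1}{2} + \sqrt{9}}{-49} = 3725 - - \frac{\frac{1}{2} + 3}{49} = 3725 - \left(- \frac{1}{49}\right) \frac{7}{2} = 3725 - - \frac{1}{14} = 3725 + \frac{1}{14} = \frac{52151}{14}$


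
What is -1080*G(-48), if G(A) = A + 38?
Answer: 10800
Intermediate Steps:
G(A) = 38 + A
-1080*G(-48) = -1080*(38 - 48) = -1080*(-10) = 10800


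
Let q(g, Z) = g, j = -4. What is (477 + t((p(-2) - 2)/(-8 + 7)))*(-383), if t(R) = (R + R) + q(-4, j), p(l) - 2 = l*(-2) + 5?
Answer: -174265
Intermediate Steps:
p(l) = 7 - 2*l (p(l) = 2 + (l*(-2) + 5) = 2 + (-2*l + 5) = 2 + (5 - 2*l) = 7 - 2*l)
t(R) = -4 + 2*R (t(R) = (R + R) - 4 = 2*R - 4 = -4 + 2*R)
(477 + t((p(-2) - 2)/(-8 + 7)))*(-383) = (477 + (-4 + 2*(((7 - 2*(-2)) - 2)/(-8 + 7))))*(-383) = (477 + (-4 + 2*(((7 + 4) - 2)/(-1))))*(-383) = (477 + (-4 + 2*((11 - 2)*(-1))))*(-383) = (477 + (-4 + 2*(9*(-1))))*(-383) = (477 + (-4 + 2*(-9)))*(-383) = (477 + (-4 - 18))*(-383) = (477 - 22)*(-383) = 455*(-383) = -174265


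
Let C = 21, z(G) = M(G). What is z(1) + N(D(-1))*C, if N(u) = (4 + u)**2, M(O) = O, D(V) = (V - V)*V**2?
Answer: 337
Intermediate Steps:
D(V) = 0 (D(V) = 0*V**2 = 0)
z(G) = G
z(1) + N(D(-1))*C = 1 + (4 + 0)**2*21 = 1 + 4**2*21 = 1 + 16*21 = 1 + 336 = 337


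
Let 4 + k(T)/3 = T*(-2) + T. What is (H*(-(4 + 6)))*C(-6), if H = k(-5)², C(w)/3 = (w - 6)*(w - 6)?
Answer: -38880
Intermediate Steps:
k(T) = -12 - 3*T (k(T) = -12 + 3*(T*(-2) + T) = -12 + 3*(-2*T + T) = -12 + 3*(-T) = -12 - 3*T)
C(w) = 3*(-6 + w)² (C(w) = 3*((w - 6)*(w - 6)) = 3*((-6 + w)*(-6 + w)) = 3*(-6 + w)²)
H = 9 (H = (-12 - 3*(-5))² = (-12 + 15)² = 3² = 9)
(H*(-(4 + 6)))*C(-6) = (9*(-(4 + 6)))*(3*(-6 - 6)²) = (9*(-1*10))*(3*(-12)²) = (9*(-10))*(3*144) = -90*432 = -38880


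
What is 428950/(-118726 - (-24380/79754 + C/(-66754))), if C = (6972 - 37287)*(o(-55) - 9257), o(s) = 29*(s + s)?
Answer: -1141843134219100/300994953363063 ≈ -3.7936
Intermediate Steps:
o(s) = 58*s (o(s) = 29*(2*s) = 58*s)
C = 377330805 (C = (6972 - 37287)*(58*(-55) - 9257) = -30315*(-3190 - 9257) = -30315*(-12447) = 377330805)
428950/(-118726 - (-24380/79754 + C/(-66754))) = 428950/(-118726 - (-24380/79754 + 377330805/(-66754))) = 428950/(-118726 - (-24380*1/79754 + 377330805*(-1/66754))) = 428950/(-118726 - (-12190/39877 - 377330805/66754)) = 428950/(-118726 - 1*(-15047634242245/2661949258)) = 428950/(-118726 + 15047634242245/2661949258) = 428950/(-300994953363063/2661949258) = 428950*(-2661949258/300994953363063) = -1141843134219100/300994953363063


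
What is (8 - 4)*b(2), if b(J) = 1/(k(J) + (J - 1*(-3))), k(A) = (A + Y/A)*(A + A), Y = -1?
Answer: 4/11 ≈ 0.36364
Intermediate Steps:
k(A) = 2*A*(A - 1/A) (k(A) = (A - 1/A)*(A + A) = (A - 1/A)*(2*A) = 2*A*(A - 1/A))
b(J) = 1/(1 + J + 2*J²) (b(J) = 1/((-2 + 2*J²) + (J - 1*(-3))) = 1/((-2 + 2*J²) + (J + 3)) = 1/((-2 + 2*J²) + (3 + J)) = 1/(1 + J + 2*J²))
(8 - 4)*b(2) = (8 - 4)/(1 + 2 + 2*2²) = 4/(1 + 2 + 2*4) = 4/(1 + 2 + 8) = 4/11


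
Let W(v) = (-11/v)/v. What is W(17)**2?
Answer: 121/83521 ≈ 0.0014487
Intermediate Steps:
W(v) = -11/v**2
W(17)**2 = (-11/17**2)**2 = (-11*1/289)**2 = (-11/289)**2 = 121/83521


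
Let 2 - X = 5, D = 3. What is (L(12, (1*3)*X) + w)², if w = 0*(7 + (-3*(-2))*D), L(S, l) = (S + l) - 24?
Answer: 441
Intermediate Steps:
X = -3 (X = 2 - 1*5 = 2 - 5 = -3)
L(S, l) = -24 + S + l
w = 0 (w = 0*(7 - 3*(-2)*3) = 0*(7 + 6*3) = 0*(7 + 18) = 0*25 = 0)
(L(12, (1*3)*X) + w)² = ((-24 + 12 + (1*3)*(-3)) + 0)² = ((-24 + 12 + 3*(-3)) + 0)² = ((-24 + 12 - 9) + 0)² = (-21 + 0)² = (-21)² = 441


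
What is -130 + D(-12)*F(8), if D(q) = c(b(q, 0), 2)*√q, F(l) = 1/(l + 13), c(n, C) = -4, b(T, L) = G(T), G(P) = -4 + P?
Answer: -130 - 8*I*√3/21 ≈ -130.0 - 0.65983*I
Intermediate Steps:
b(T, L) = -4 + T
F(l) = 1/(13 + l)
D(q) = -4*√q
-130 + D(-12)*F(8) = -130 + (-8*I*√3)/(13 + 8) = -130 - 8*I*√3/21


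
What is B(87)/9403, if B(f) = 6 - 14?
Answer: -8/9403 ≈ -0.00085079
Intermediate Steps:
B(f) = -8
B(87)/9403 = -8/9403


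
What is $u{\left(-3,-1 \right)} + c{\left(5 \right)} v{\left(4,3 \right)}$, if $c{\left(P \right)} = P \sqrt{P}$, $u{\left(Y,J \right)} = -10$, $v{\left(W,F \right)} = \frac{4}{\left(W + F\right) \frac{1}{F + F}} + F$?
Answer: $-10 + \frac{225 \sqrt{5}}{7} \approx 61.874$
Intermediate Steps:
$v{\left(W,F \right)} = F + \frac{8 F}{F + W}$ ($v{\left(W,F \right)} = \frac{4}{\left(F + W\right) \frac{1}{2 F}} + F = \frac{4}{\frac{1}{2} \frac{1}{F} \left(F + W\right)} + F = 4 \frac{2 F}{F + W} + F = \frac{8 F}{F + W} + F = F + \frac{8 F}{F + W}$)
$c{\left(P \right)} = P^{\frac{3}{2}}$
$u{\left(-3,-1 \right)} + c{\left(5 \right)} v{\left(4,3 \right)} = -10 + 5^{\frac{3}{2}} \frac{3 \left(8 + 3 + 4\right)}{3 + 4} = -10 + 5 \sqrt{5} \cdot 3 \cdot \frac{1}{7} \cdot 15 = -10 + 5 \sqrt{5} \cdot \frac{45}{7} = -10 + \frac{225 \sqrt{5}}{7}$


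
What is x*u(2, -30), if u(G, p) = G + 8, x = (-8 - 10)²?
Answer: 3240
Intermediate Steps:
x = 324 (x = (-18)² = 324)
u(G, p) = 8 + G
x*u(2, -30) = 324*(8 + 2) = 324*10 = 3240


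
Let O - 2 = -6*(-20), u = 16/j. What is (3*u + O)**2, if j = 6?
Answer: 16900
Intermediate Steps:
u = 8/3 (u = 16/6 = 16*(1/6) = 8/3 ≈ 2.6667)
O = 122 (O = 2 - 6*(-20) = 2 + 120 = 122)
(3*u + O)**2 = (3*(8/3) + 122)**2 = (8 + 122)**2 = 130**2 = 16900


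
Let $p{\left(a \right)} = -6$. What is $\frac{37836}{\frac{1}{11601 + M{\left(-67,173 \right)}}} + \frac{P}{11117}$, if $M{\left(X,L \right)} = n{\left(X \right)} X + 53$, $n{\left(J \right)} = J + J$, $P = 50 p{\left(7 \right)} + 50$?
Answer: $\frac{8678289856934}{11117} \approx 7.8063 \cdot 10^{8}$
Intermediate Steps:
$P = -250$ ($P = 50 \left(-6\right) + 50 = -300 + 50 = -250$)
$n{\left(J \right)} = 2 J$
$M{\left(X,L \right)} = 53 + 2 X^{2}$ ($M{\left(X,L \right)} = 2 X X + 53 = 2 X^{2} + 53 = 53 + 2 X^{2}$)
$\frac{37836}{\frac{1}{11601 + M{\left(-67,173 \right)}}} + \frac{P}{11117} = \frac{37836}{\frac{1}{11601 + \left(53 + 2 \left(-67\right)^{2}\right)}} - \frac{250}{11117} = \frac{37836}{\frac{1}{11601 + \left(53 + 2 \cdot 4489\right)}} - \frac{250}{11117} = \frac{37836}{\frac{1}{11601 + \left(53 + 8978\right)}} - \frac{250}{11117} = \frac{37836}{\frac{1}{11601 + 9031}} - \frac{250}{11117} = \frac{37836}{\frac{1}{20632}} - \frac{250}{11117} = 37836 \frac{1}{\frac{1}{20632}} - \frac{250}{11117} = 37836 \cdot 20632 - \frac{250}{11117} = 780632352 - \frac{250}{11117} = \frac{8678289856934}{11117}$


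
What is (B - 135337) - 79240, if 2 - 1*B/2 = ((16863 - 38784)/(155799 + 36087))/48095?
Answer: -330040352032428/1538126195 ≈ -2.1457e+5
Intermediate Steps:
B = 6152512087/1538126195 (B = 4 - 2*(16863 - 38784)/(155799 + 36087)/48095 = 4 - 2*(-21921/191886)/48095 = 4 - 2*(-21921*1/191886)/48095 = 4 - (-7307)/(31981*48095) = 4 - 2*(-7307/3076252390) = 4 + 7307/1538126195 = 6152512087/1538126195 ≈ 4.0000)
(B - 135337) - 79240 = (6152512087/1538126195 - 135337) - 79240 = -208159232340628/1538126195 - 79240 = -330040352032428/1538126195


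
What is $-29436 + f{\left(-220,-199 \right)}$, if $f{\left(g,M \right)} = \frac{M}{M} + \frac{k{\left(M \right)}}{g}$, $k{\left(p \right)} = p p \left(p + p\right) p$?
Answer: $- \frac{1571477051}{110} \approx -1.4286 \cdot 10^{7}$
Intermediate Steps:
$k{\left(p \right)} = 2 p^{4}$ ($k{\left(p \right)} = p p 2 p p = p 2 p^{2} p = 2 p^{3} p = 2 p^{4}$)
$f{\left(g,M \right)} = 1 + \frac{2 M^{4}}{g}$ ($f{\left(g,M \right)} = \frac{M}{M} + \frac{2 M^{4}}{g} = 1 + \frac{2 M^{4}}{g}$)
$-29436 + f{\left(-220,-199 \right)} = -29436 + \frac{-220 + 2 \left(-199\right)^{4}}{-220} = -29436 - \frac{-220 + 2 \cdot 1568239201}{220} = -29436 - \frac{-220 + 3136478402}{220} = -29436 - \frac{1568239091}{110} = - \frac{1571477051}{110}$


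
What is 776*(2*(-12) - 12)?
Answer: -27936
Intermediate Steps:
776*(2*(-12) - 12) = 776*(-24 - 12) = 776*(-36) = -27936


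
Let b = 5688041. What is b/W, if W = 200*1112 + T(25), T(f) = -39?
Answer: 5688041/222361 ≈ 25.580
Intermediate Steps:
W = 222361 (W = 200*1112 - 39 = 222400 - 39 = 222361)
b/W = 5688041/222361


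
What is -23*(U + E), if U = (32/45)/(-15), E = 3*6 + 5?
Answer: -356339/675 ≈ -527.91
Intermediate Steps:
E = 23 (E = 18 + 5 = 23)
U = -32/675 (U = (32*(1/45))*(-1/15) = (32/45)*(-1/15) = -32/675 ≈ -0.047407)
-23*(U + E) = -23*(-32/675 + 23) = -23*15493/675 = -356339/675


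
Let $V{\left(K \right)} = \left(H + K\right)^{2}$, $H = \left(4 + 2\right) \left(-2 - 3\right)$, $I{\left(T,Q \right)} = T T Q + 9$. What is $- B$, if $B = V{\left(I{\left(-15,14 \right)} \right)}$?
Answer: $-9790641$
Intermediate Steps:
$I{\left(T,Q \right)} = 9 + Q T^{2}$ ($I{\left(T,Q \right)} = T^{2} Q + 9 = Q T^{2} + 9 = 9 + Q T^{2}$)
$H = -30$ ($H = 6 \left(-5\right) = -30$)
$V{\left(K \right)} = \left(-30 + K\right)^{2}$
$B = 9790641$ ($B = \left(-30 + \left(9 + 14 \left(-15\right)^{2}\right)\right)^{2} = \left(-30 + \left(9 + 14 \cdot 225\right)\right)^{2} = \left(-30 + \left(9 + 3150\right)\right)^{2} = \left(-30 + 3159\right)^{2} = 3129^{2} = 9790641$)
$- B = \left(-1\right) 9790641 = -9790641$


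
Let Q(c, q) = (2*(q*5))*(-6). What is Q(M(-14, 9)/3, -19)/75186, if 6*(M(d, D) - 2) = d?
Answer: 190/12531 ≈ 0.015162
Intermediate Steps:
M(d, D) = 2 + d/6
Q(c, q) = -60*q (Q(c, q) = (2*(5*q))*(-6) = (10*q)*(-6) = -60*q)
Q(M(-14, 9)/3, -19)/75186 = -60*(-19)/75186 = 1140*(1/75186) = 190/12531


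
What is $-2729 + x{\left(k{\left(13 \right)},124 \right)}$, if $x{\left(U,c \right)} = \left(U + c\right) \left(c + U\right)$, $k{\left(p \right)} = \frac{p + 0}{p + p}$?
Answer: $\frac{51085}{4} \approx 12771.0$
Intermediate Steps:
$k{\left(p \right)} = \frac{1}{2}$ ($k{\left(p \right)} = \frac{p}{2 p} = p \frac{1}{2 p} = \frac{1}{2}$)
$x{\left(U,c \right)} = \left(U + c\right)^{2}$ ($x{\left(U,c \right)} = \left(U + c\right) \left(U + c\right) = \left(U + c\right)^{2}$)
$-2729 + x{\left(k{\left(13 \right)},124 \right)} = -2729 + \left(\frac{1}{2} + 124\right)^{2} = -2729 + \left(\frac{249}{2}\right)^{2} = -2729 + \frac{62001}{4} = \frac{51085}{4}$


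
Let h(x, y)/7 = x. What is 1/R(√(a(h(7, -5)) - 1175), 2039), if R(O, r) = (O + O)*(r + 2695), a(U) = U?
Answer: -I*√1126/10660968 ≈ -3.1476e-6*I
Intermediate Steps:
h(x, y) = 7*x
R(O, r) = 2*O*(2695 + r) (R(O, r) = (2*O)*(2695 + r) = 2*O*(2695 + r))
1/R(√(a(h(7, -5)) - 1175), 2039) = 1/(2*√(7*7 - 1175)*(2695 + 2039)) = 1/(2*√(49 - 1175)*4734) = 1/(2*√(-1126)*4734) = 1/(2*(I*√1126)*4734) = 1/(9468*I*√1126) = -I*√1126/10660968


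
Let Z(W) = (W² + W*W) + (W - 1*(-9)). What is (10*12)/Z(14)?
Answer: 24/83 ≈ 0.28916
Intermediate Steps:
Z(W) = 9 + W + 2*W² (Z(W) = (W² + W²) + (W + 9) = 2*W² + (9 + W) = 9 + W + 2*W²)
(10*12)/Z(14) = (10*12)/(9 + 14 + 2*14²) = 120/(9 + 14 + 2*196) = 120/(9 + 14 + 392) = 120/415 = 120*(1/415) = 24/83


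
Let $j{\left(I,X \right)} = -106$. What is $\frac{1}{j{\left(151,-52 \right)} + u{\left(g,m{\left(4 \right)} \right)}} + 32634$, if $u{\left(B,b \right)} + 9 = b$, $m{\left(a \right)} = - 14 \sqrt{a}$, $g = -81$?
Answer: $\frac{4666661}{143} \approx 32634.0$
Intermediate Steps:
$u{\left(B,b \right)} = -9 + b$
$\frac{1}{j{\left(151,-52 \right)} + u{\left(g,m{\left(4 \right)} \right)}} + 32634 = \frac{1}{-106 - \left(9 + 14 \sqrt{4}\right)} + 32634 = \frac{1}{-106 - 37} + 32634 = \frac{1}{-143} + 32634 = - \frac{1}{143} + 32634 = \frac{4666661}{143}$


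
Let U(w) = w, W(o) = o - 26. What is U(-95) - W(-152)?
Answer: 83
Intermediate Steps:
W(o) = -26 + o
U(-95) - W(-152) = -95 - (-26 - 152) = -95 - 1*(-178) = -95 + 178 = 83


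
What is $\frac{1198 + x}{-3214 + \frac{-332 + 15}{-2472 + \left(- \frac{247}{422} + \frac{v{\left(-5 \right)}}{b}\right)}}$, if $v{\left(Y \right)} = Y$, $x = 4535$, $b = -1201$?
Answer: $- \frac{7184357800893}{4027490823920} \approx -1.7838$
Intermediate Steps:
$\frac{1198 + x}{-3214 + \frac{-332 + 15}{-2472 + \left(- \frac{247}{422} + \frac{v{\left(-5 \right)}}{b}\right)}} = \frac{1198 + 4535}{-3214 + \frac{-332 + 15}{-2472 - \left(- \frac{5}{1201} + \frac{247}{422}\right)}} = \frac{5733}{-3214 - \frac{317}{-2472 - \frac{294537}{506822}}} = \frac{5733}{-3214 - \frac{317}{- \frac{1253158521}{506822}}} = \frac{5733}{-3214 - - \frac{160662574}{1253158521}} = \frac{5733}{-3214 + \frac{160662574}{1253158521}} = \frac{5733}{- \frac{4027490823920}{1253158521}} = 5733 \left(- \frac{1253158521}{4027490823920}\right) = - \frac{7184357800893}{4027490823920}$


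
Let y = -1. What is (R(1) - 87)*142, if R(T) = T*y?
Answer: -12496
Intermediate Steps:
R(T) = -T (R(T) = T*(-1) = -T)
(R(1) - 87)*142 = (-1*1 - 87)*142 = (-1 - 87)*142 = -88*142 = -12496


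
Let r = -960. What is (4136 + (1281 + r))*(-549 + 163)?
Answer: -1720402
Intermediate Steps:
(4136 + (1281 + r))*(-549 + 163) = (4136 + (1281 - 960))*(-549 + 163) = (4136 + 321)*(-386) = 4457*(-386) = -1720402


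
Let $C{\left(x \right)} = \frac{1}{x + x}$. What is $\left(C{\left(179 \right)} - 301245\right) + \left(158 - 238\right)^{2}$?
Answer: $- \frac{105554509}{358} \approx -2.9485 \cdot 10^{5}$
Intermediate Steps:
$C{\left(x \right)} = \frac{1}{2 x}$
$\left(C{\left(179 \right)} - 301245\right) + \left(158 - 238\right)^{2} = \left(\frac{1}{2 \cdot 179} - 301245\right) + \left(158 - 238\right)^{2} = \left(\frac{1}{2} \cdot \frac{1}{179} - 301245\right) + \left(-80\right)^{2} = \left(\frac{1}{358} - 301245\right) + 6400 = - \frac{107845709}{358} + 6400 = - \frac{105554509}{358}$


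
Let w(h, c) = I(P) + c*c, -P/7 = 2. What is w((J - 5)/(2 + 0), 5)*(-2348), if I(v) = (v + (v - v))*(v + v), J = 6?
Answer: -979116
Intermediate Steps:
P = -14 (P = -7*2 = -14)
I(v) = 2*v**2 (I(v) = (v + 0)*(2*v) = v*(2*v) = 2*v**2)
w(h, c) = 392 + c**2 (w(h, c) = 2*(-14)**2 + c*c = 2*196 + c**2 = 392 + c**2)
w((J - 5)/(2 + 0), 5)*(-2348) = (392 + 5**2)*(-2348) = (392 + 25)*(-2348) = 417*(-2348) = -979116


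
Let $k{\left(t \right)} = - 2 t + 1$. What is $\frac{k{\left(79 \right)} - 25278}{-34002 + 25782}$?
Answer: $\frac{5087}{1644} \approx 3.0943$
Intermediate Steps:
$k{\left(t \right)} = 1 - 2 t$
$\frac{k{\left(79 \right)} - 25278}{-34002 + 25782} = \frac{\left(1 - 158\right) - 25278}{-34002 + 25782} = \frac{\left(1 - 158\right) - 25278}{-8220} = \left(-157 - 25278\right) \left(- \frac{1}{8220}\right) = \left(-25435\right) \left(- \frac{1}{8220}\right) = \frac{5087}{1644}$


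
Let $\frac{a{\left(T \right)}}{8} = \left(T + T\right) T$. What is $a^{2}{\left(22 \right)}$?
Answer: $59969536$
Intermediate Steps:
$a{\left(T \right)} = 16 T^{2}$ ($a{\left(T \right)} = 8 \left(T + T\right) T = 8 \cdot 2 T T = 8 \cdot 2 T^{2} = 16 T^{2}$)
$a^{2}{\left(22 \right)} = \left(16 \cdot 22^{2}\right)^{2} = \left(16 \cdot 484\right)^{2} = 7744^{2} = 59969536$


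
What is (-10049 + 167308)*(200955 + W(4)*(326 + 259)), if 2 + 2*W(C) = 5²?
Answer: 65319884535/2 ≈ 3.2660e+10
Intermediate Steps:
W(C) = 23/2 (W(C) = -1 + (½)*5² = -1 + (½)*25 = -1 + 25/2 = 23/2)
(-10049 + 167308)*(200955 + W(4)*(326 + 259)) = (-10049 + 167308)*(200955 + 23*(326 + 259)/2) = 157259*(200955 + (23/2)*585) = 157259*(200955 + 13455/2) = 157259*(415365/2) = 65319884535/2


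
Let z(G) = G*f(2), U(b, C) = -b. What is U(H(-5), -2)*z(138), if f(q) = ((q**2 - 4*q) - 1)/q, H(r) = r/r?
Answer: 345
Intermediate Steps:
H(r) = 1
f(q) = (-1 + q**2 - 4*q)/q
z(G) = -5*G/2 (z(G) = G*(-4 + 2 - 1/2) = G*(-5/2) = -5*G/2)
U(H(-5), -2)*z(138) = (-1*1)*(-5/2*138) = -1*(-345) = 345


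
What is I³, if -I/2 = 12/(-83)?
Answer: 13824/571787 ≈ 0.024177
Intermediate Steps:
I = 24/83 (I = -24/(-83) = -24*(-1)/83 = -2*(-12/83) = 24/83 ≈ 0.28916)
I³ = (24/83)³ = 13824/571787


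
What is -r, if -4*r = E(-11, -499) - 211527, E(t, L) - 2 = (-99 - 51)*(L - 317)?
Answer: -89125/4 ≈ -22281.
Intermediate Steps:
E(t, L) = 47552 - 150*L (E(t, L) = 2 + (-99 - 51)*(L - 317) = 2 - 150*(-317 + L) = 2 + (47550 - 150*L) = 47552 - 150*L)
r = 89125/4 (r = -((47552 - 150*(-499)) - 211527)/4 = -((47552 + 74850) - 211527)/4 = -(122402 - 211527)/4 = -¼*(-89125) = 89125/4 ≈ 22281.)
-r = -1*89125/4 = -89125/4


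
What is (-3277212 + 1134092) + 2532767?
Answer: 389647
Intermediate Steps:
(-3277212 + 1134092) + 2532767 = -2143120 + 2532767 = 389647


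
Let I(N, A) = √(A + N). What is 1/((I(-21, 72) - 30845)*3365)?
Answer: -6169/640301604502 - √51/3201508022510 ≈ -9.6368e-9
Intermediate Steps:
1/((I(-21, 72) - 30845)*3365) = 1/(√(72 - 21) - 30845*3365) = (1/3365)/(√51 - 30845) = (1/3365)/(-30845 + √51) = 1/(3365*(-30845 + √51))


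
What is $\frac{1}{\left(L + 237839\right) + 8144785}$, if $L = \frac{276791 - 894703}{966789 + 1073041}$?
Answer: $\frac{1019915}{8549563648004} \approx 1.1929 \cdot 10^{-7}$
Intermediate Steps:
$L = - \frac{308956}{1019915}$ ($L = - \frac{617912}{2039830} = \left(-617912\right) \frac{1}{2039830} = - \frac{308956}{1019915} \approx -0.30292$)
$\frac{1}{\left(L + 237839\right) + 8144785} = \frac{1}{\left(- \frac{308956}{1019915} + 237839\right) + 8144785} = \frac{1}{\frac{242575254729}{1019915} + 8144785} = \frac{1}{\frac{8549563648004}{1019915}} = \frac{1019915}{8549563648004}$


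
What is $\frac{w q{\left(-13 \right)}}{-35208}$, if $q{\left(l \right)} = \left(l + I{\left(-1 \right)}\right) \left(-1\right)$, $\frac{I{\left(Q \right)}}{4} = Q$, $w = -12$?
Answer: $\frac{17}{2934} \approx 0.0057941$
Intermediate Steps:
$I{\left(Q \right)} = 4 Q$
$q{\left(l \right)} = 4 - l$ ($q{\left(l \right)} = \left(l + 4 \left(-1\right)\right) \left(-1\right) = \left(l - 4\right) \left(-1\right) = \left(-4 + l\right) \left(-1\right) = 4 - l$)
$\frac{w q{\left(-13 \right)}}{-35208} = \frac{\left(-12\right) \left(4 - -13\right)}{-35208} = - 12 \left(4 + 13\right) \left(- \frac{1}{35208}\right) = \left(-12\right) 17 \left(- \frac{1}{35208}\right) = \left(-204\right) \left(- \frac{1}{35208}\right) = \frac{17}{2934}$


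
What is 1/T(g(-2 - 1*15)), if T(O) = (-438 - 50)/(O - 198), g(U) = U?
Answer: 215/488 ≈ 0.44057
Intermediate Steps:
T(O) = -488/(-198 + O)
1/T(g(-2 - 1*15)) = 1/(-488/(-198 + (-2 - 1*15))) = 1/(-488/(-198 + (-2 - 15))) = 1/(-488/(-198 - 17)) = 1/(-488/(-215)) = 1/(-488*(-1/215)) = 1/(488/215) = 215/488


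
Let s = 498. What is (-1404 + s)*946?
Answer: -857076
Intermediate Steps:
(-1404 + s)*946 = (-1404 + 498)*946 = -906*946 = -857076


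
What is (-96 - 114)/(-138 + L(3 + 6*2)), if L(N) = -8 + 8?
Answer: 35/23 ≈ 1.5217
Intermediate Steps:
L(N) = 0
(-96 - 114)/(-138 + L(3 + 6*2)) = (-96 - 114)/(-138 + 0) = -210/(-138) = -210*(-1/138) = 35/23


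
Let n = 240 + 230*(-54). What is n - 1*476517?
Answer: -488697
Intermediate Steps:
n = -12180 (n = 240 - 12420 = -12180)
n - 1*476517 = -12180 - 1*476517 = -12180 - 476517 = -488697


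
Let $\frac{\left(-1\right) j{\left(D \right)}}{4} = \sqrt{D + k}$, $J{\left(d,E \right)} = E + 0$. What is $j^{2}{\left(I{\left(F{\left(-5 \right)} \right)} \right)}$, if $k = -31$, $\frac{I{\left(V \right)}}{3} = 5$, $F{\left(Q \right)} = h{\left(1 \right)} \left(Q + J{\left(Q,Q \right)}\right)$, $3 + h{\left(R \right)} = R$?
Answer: $-256$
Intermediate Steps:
$J{\left(d,E \right)} = E$
$h{\left(R \right)} = -3 + R$
$F{\left(Q \right)} = - 4 Q$ ($F{\left(Q \right)} = \left(-3 + 1\right) \left(Q + Q\right) = - 2 \cdot 2 Q = - 4 Q$)
$I{\left(V \right)} = 15$ ($I{\left(V \right)} = 3 \cdot 5 = 15$)
$j{\left(D \right)} = - 4 \sqrt{-31 + D}$ ($j{\left(D \right)} = - 4 \sqrt{D - 31} = - 4 \sqrt{-31 + D}$)
$j^{2}{\left(I{\left(F{\left(-5 \right)} \right)} \right)} = \left(- 4 \sqrt{-31 + 15}\right)^{2} = \left(- 4 \sqrt{-16}\right)^{2} = \left(- 4 \cdot 4 i\right)^{2} = \left(- 16 i\right)^{2} = -256$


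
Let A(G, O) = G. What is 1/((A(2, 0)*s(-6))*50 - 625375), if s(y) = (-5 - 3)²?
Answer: -1/618975 ≈ -1.6156e-6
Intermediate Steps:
s(y) = 64 (s(y) = (-8)² = 64)
1/((A(2, 0)*s(-6))*50 - 625375) = 1/((2*64)*50 - 625375) = 1/(128*50 - 625375) = 1/(6400 - 625375) = 1/(-618975) = -1/618975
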